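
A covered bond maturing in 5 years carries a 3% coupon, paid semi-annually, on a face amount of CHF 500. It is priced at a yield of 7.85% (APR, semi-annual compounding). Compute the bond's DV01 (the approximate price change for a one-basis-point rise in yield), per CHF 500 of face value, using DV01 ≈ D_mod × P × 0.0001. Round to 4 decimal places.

Periodic yield y = 0.03925.
  t   CF        PV=CF/(1+0.03925)^t    t·PV
  1         7.50         7.2167         7.2167
  2         7.50         6.9442        13.8884
  3         7.50         6.6819        20.0458
  4         7.50         6.4296        25.7182
  5         7.50         6.1867        30.9336
  6         7.50         5.9531        35.7184
  7         7.50         5.7282        40.0977
  8         7.50         5.5119        44.0952
  9         7.50         5.3037        47.7335
  10      507.50       345.3311     3,453.3112
  Σ                    401.2872     3,718.7587
P = 401.2872; D_Mac = 9.26708 half-year periods = 4.63354 yrs; D_mod = 4.45854 yrs.
DV01 ≈ 4.45854 × 401.2872 × 0.0001 = 0.178916.

CHF 0.1789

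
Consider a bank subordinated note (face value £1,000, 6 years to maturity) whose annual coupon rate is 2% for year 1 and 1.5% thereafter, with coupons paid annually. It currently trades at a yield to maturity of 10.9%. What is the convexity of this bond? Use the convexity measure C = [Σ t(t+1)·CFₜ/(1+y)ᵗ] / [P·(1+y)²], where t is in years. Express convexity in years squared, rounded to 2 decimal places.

With y = 0.109:
  t   CF        PV=CF/(1+0.109)^t    t·PV        t(t+1)·PV
  1        20.00        18.0343        18.0343          36.0685
  2        15.00        12.1963        24.3926          73.1778
  3        15.00        10.9976        32.9927         131.9708
  4        15.00         9.9167        39.6666         198.3330
  5        15.00         8.9420        44.7099         268.2593
  6     1,015.00       545.6030     3,273.6181      22,915.3268
  Σ                    605.6898     3,433.4142      23,623.1363
P = 605.6898.
Convexity = Σ t(t+1)·PV / [P·(1+y)²] = 23,623.1363 / (605.6898 × 1.229881) = 31.71204.

31.71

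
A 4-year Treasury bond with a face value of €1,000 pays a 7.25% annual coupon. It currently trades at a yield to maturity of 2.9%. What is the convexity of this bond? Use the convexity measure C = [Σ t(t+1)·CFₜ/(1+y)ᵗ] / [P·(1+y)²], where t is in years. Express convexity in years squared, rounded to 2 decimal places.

16.65

With y = 0.029:
  t   CF        PV=CF/(1+0.029)^t    t·PV        t(t+1)·PV
  1        72.50        70.4568        70.4568         140.9135
  2        72.50        68.4711       136.9422         410.8266
  3        72.50        66.5414       199.6242         798.4967
  4     1,072.50       956.6120     3,826.4478      19,132.2390
  Σ                  1,162.0812     4,233.4709      20,482.4758
P = 1,162.0812.
Convexity = Σ t(t+1)·PV / [P·(1+y)²] = 20,482.4758 / (1,162.0812 × 1.058841) = 16.64620.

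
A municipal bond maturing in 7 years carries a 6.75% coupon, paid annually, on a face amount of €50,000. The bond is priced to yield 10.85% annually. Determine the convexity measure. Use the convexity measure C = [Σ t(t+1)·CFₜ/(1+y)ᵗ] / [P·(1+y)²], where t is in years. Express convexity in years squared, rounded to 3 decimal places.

With y = 0.1085:
  t   CF        PV=CF/(1+0.1085)^t    t·PV        t(t+1)·PV
  1     3,375.00     3,044.6549     3,044.6549       6,089.3099
  2     3,375.00     2,746.6441     5,493.2881      16,479.8644
  3     3,375.00     2,477.8025     7,433.4075      29,733.6299
  4     3,375.00     2,235.2751     8,941.1005      44,705.5027
  5     3,375.00     2,016.4864    10,082.4318      60,494.5910
  6     3,375.00     1,819.1126    10,914.6759      76,402.7310
  7    53,375.00    25,953.0262   181,671.1837   1,453,369.4696
  Σ                 40,293.0019   227,580.7425   1,687,275.0984
P = 40,293.0019.
Convexity = Σ t(t+1)·PV / [P·(1+y)²] = 1,687,275.0984 / (40,293.0019 × 1.228772) = 34.07885.

34.079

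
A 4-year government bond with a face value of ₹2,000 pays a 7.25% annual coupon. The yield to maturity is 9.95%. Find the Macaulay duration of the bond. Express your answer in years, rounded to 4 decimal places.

Periodic yield y = 0.0995. Discount each cash flow and weight by its year:
  t   CF        PV=CF/(1+0.0995)^t    t·PV
  1       145.00       131.8781       131.8781
  2       145.00       119.9437       239.8875
  3       145.00       109.0893       327.2680
  4     2,145.00     1,467.7306     5,870.9226
  Σ                  1,828.6418     6,569.9562
Price P = Σ PV = 1,828.6418.
Macaulay duration = Σ(t·PV) / P = 6,569.9562 / 1,828.6418 = 3.59281 years.

3.5928 years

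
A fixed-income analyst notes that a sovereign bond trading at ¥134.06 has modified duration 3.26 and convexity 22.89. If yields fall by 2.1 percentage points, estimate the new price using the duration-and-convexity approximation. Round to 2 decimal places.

¥143.91

Duration effect: -D_mod·Δy = -3.26 × (-0.021) = +0.068460
Convexity effect: ½·C·(Δy)² = 0.5 × 22.89 × (-0.021)² = +0.005047245
ΔP/P ≈ +0.068460 + 0.005047245 = +0.073507245
New price ≈ 134.06 × (1 + 0.073507245) = 143.9143812647.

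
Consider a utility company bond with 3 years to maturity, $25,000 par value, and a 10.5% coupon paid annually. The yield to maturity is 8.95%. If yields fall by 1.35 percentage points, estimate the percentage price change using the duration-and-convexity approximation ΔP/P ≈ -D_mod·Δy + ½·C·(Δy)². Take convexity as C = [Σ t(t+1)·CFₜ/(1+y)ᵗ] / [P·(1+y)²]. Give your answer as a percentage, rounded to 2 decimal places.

With y = 0.0895:
  t   CF        PV=CF/(1+0.0895)^t    t·PV        t(t+1)·PV
  1     2,625.00     2,409.3621     2,409.3621       4,818.7242
  2     2,625.00     2,211.4384     4,422.8767      13,268.6302
  3    27,625.00    21,360.9510    64,082.8529     256,331.4115
  Σ                 25,981.7514    70,915.0917     274,418.7658
P = 25,981.7514; D_Mac = 2.72942 yrs; D_mod = 2.50520 yrs; C = 8.89797.
Duration effect: -2.50520 × (-0.0135) = +0.033820
Convexity effect: 0.5 × 8.89797 × (-0.0135)² = +0.0008108
ΔP/P ≈ +0.033820 + 0.0008108 = +0.034631 = +3.4631%.

+3.46%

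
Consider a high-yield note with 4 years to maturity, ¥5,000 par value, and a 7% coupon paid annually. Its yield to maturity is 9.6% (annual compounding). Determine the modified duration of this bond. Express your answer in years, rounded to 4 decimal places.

3.2901 years

Periodic yield y = 0.096. First find Macaulay duration:
  t   CF        PV=CF/(1+0.096)^t    t·PV
  1       350.00       319.3431       319.3431
  2       350.00       291.3714       582.7428
  3       350.00       265.8498       797.5495
  4     5,350.00     3,707.7596    14,831.0383
  Σ                  4,584.3239    16,530.6737
P = 4,584.3239; Macaulay duration = 16,530.6737 / 4,584.3239 = 3.60591 years.
Modified duration = D_Mac / (1 + y) = 3.60591 / 1.096 = 3.29007 years.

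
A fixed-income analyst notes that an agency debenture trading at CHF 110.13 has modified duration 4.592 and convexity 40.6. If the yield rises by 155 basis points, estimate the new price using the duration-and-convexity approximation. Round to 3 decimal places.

Duration effect: -D_mod·Δy = -4.592 × (+0.0155) = -0.071176
Convexity effect: ½·C·(Δy)² = 0.5 × 40.6 × (0.0155)² = +0.004877075
ΔP/P ≈ -0.071176 + 0.004877075 = -0.066298925
New price ≈ 110.13 × (1 - 0.066298925) = 102.82849938975.

CHF 102.828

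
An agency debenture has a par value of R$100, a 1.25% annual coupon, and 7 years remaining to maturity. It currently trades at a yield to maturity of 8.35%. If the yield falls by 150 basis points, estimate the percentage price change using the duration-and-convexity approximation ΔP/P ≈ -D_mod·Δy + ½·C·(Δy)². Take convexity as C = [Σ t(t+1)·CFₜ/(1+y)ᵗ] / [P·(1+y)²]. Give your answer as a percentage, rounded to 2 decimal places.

+9.73%

With y = 0.0835:
  t   CF        PV=CF/(1+0.0835)^t    t·PV        t(t+1)·PV
  1         1.25         1.1537         1.1537           2.3073
  2         1.25         1.0648         2.1295           6.3886
  3         1.25         0.9827         2.9481          11.7925
  4         1.25         0.9070         3.6279          18.1395
  5         1.25         0.8371         4.1854          25.1123
  6         1.25         0.7726         4.6354          32.4478
  7       101.25        57.7554       404.2878       3,234.3026
  Σ                     63.4732       422.9678       3,330.4906
P = 63.4732; D_Mac = 6.66373 yrs; D_mod = 6.15019 yrs; C = 44.69514.
Duration effect: -6.15019 × (-0.015) = +0.092253
Convexity effect: 0.5 × 44.69514 × (-0.015)² = +0.0050282
ΔP/P ≈ +0.092253 + 0.0050282 = +0.097281 = +9.7281%.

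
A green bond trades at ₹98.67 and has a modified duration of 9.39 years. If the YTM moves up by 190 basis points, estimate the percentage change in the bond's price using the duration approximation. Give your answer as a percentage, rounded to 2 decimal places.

Duration approximation: ΔP/P ≈ -D_mod · Δy = -9.39 × (+0.019) = -0.178410.
As a percentage: -17.8410%.

-17.84%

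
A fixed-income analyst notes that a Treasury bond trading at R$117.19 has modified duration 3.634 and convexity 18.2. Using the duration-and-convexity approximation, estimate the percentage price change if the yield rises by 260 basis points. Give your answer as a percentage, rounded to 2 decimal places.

Duration effect: -D_mod·Δy = -3.634 × (+0.026) = -0.094484
Convexity effect: ½·C·(Δy)² = 0.5 × 18.2 × (0.026)² = +0.0061516
ΔP/P ≈ -0.094484 + 0.0061516 = -0.0883324
= -8.83324%.

-8.83%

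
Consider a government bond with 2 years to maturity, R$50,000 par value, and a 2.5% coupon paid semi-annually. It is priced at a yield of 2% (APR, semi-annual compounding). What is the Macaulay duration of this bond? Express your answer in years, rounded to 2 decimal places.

Periodic yield y = 0.01. Discount each cash flow and weight by its period:
  t   CF        PV=CF/(1+0.01)^t    t·PV
  1       625.00       618.8119       618.8119
  2       625.00       612.6850     1,225.3701
  3       625.00       606.6188     1,819.8565
  4    50,625.00    48,649.6299   194,598.5198
  Σ                 50,487.7457   198,262.5582
Price P = Σ PV = 50,487.7457.
Macaulay duration = Σ(t·PV) / P = 198,262.5582 / 50,487.7457 = 3.92694 half-year periods.
In years: 3.92694 / 2 = 1.96347 years.

1.96 years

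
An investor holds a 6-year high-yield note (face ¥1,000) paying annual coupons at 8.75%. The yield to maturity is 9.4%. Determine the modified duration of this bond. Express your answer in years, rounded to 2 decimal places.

4.48 years

Periodic yield y = 0.094. First find Macaulay duration:
  t   CF        PV=CF/(1+0.094)^t    t·PV
  1        87.50        79.9817        79.9817
  2        87.50        73.1094       146.2189
  3        87.50        66.8276       200.4829
  4        87.50        61.0856       244.3424
  5        87.50        55.8369       279.1846
  6     1,087.50       634.3447     3,806.0684
  Σ                    971.1860     4,756.2788
P = 971.1860; Macaulay duration = 4,756.2788 / 971.1860 = 4.89739 years.
Modified duration = D_Mac / (1 + y) = 4.89739 / 1.094 = 4.47659 years.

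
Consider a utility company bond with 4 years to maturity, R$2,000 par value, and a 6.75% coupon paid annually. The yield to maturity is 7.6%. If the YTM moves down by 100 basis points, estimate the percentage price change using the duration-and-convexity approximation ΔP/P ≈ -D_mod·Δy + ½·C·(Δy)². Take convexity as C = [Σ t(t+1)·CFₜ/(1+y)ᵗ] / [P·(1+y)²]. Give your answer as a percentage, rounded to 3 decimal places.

+3.450%

With y = 0.076:
  t   CF        PV=CF/(1+0.076)^t    t·PV        t(t+1)·PV
  1       135.00       125.4647       125.4647         250.9294
  2       135.00       116.6029       233.2057         699.6172
  3       135.00       108.3670       325.1009       1,300.4037
  4     2,135.00     1,592.7543     6,371.0173      31,855.0866
  Σ                  1,943.1889     7,054.7887      34,106.0368
P = 1,943.1889; D_Mac = 3.63052 yrs; D_mod = 3.37409 yrs; C = 15.15974.
Duration effect: -3.37409 × (-0.01) = +0.033741
Convexity effect: 0.5 × 15.15974 × (-0.01)² = +0.0007580
ΔP/P ≈ +0.033741 + 0.0007580 = +0.034499 = +3.4499%.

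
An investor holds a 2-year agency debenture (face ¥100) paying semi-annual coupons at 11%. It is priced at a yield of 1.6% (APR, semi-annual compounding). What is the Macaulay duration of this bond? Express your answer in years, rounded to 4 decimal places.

Periodic yield y = 0.008. Discount each cash flow and weight by its period:
  t   CF        PV=CF/(1+0.008)^t    t·PV
  1         5.50         5.4563         5.4563
  2         5.50         5.4130        10.8261
  3         5.50         5.3701        16.1103
  4       105.50       102.1905       408.7618
  Σ                    118.4299       441.1545
Price P = Σ PV = 118.4299.
Macaulay duration = Σ(t·PV) / P = 441.1545 / 118.4299 = 3.72503 half-year periods.
In years: 3.72503 / 2 = 1.86251 years.

1.8625 years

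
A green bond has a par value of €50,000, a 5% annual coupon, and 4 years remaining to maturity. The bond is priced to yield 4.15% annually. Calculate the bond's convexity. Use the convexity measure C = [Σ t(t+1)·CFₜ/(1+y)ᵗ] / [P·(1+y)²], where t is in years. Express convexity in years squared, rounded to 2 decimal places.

16.77

With y = 0.0415:
  t   CF        PV=CF/(1+0.0415)^t    t·PV        t(t+1)·PV
  1     2,500.00     2,400.3841     2,400.3841       4,800.7681
  2     2,500.00     2,304.7375     4,609.4749      13,828.4247
  3     2,500.00     2,212.9020     6,638.7061      26,554.8243
  4    52,500.00    44,619.2439   178,476.9755     892,384.8773
  Σ                 51,537.2674   192,125.5405     937,568.8944
P = 51,537.2674.
Convexity = Σ t(t+1)·PV / [P·(1+y)²] = 937,568.8944 / (51,537.2674 × 1.084722) = 16.77117.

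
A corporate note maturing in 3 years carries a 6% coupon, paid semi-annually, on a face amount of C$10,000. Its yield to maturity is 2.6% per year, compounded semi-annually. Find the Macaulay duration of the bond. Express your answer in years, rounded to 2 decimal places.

2.80 years

Periodic yield y = 0.013. Discount each cash flow and weight by its period:
  t   CF        PV=CF/(1+0.013)^t    t·PV
  1       300.00       296.1500       296.1500
  2       300.00       292.3495       584.6990
  3       300.00       288.5977       865.7932
  4       300.00       284.8941     1,139.5764
  5       300.00       281.2380     1,406.1901
  6    10,300.00     9,531.9236    57,191.5416
  Σ                 10,975.1530    61,483.9504
Price P = Σ PV = 10,975.1530.
Macaulay duration = Σ(t·PV) / P = 61,483.9504 / 10,975.1530 = 5.60210 half-year periods.
In years: 5.60210 / 2 = 2.80105 years.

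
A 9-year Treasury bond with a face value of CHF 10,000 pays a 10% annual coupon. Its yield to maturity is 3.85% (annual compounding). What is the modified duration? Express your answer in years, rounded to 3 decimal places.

6.568 years

Periodic yield y = 0.0385. First find Macaulay duration:
  t   CF        PV=CF/(1+0.0385)^t    t·PV
  1     1,000.00       962.9273       962.9273
  2     1,000.00       927.2290     1,854.4580
  3     1,000.00       892.8541     2,678.5623
  4     1,000.00       859.7536     3,439.0143
  5     1,000.00       827.8802     4,139.4010
  6     1,000.00       797.1884     4,783.1307
  7     1,000.00       767.6345     5,373.4416
  8     1,000.00       739.1762     5,913.4098
  9    11,000.00     7,829.5027    70,465.5242
  Σ                 14,604.1460    99,609.8692
P = 14,604.1460; Macaulay duration = 99,609.8692 / 14,604.1460 = 6.82066 years.
Modified duration = D_Mac / (1 + y) = 6.82066 / 1.0385 = 6.56780 years.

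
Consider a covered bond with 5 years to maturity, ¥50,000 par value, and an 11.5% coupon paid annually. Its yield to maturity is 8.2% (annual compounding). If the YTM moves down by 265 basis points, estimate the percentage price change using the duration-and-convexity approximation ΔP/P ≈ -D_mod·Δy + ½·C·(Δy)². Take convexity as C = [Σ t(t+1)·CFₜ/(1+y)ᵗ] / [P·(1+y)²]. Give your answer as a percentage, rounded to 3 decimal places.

With y = 0.082:
  t   CF        PV=CF/(1+0.082)^t    t·PV        t(t+1)·PV
  1     5,750.00     5,314.2329     5,314.2329      10,628.4658
  2     5,750.00     4,911.4907     9,822.9813      29,468.9440
  3     5,750.00     4,539.2705    13,617.8115      54,471.2458
  4     5,750.00     4,195.2592    16,781.0369      83,905.1846
  5    55,750.00    37,593.1370   187,965.6852   1,127,794.1112
  Σ                 56,553.3903   233,501.7478   1,306,267.9515
P = 56,553.3903; D_Mac = 4.12887 yrs; D_mod = 3.81596 yrs; C = 19.72964.
Duration effect: -3.81596 × (-0.0265) = +0.101123
Convexity effect: 0.5 × 19.72964 × (-0.0265)² = +0.0069276
ΔP/P ≈ +0.101123 + 0.0069276 = +0.108051 = +10.8051%.

+10.805%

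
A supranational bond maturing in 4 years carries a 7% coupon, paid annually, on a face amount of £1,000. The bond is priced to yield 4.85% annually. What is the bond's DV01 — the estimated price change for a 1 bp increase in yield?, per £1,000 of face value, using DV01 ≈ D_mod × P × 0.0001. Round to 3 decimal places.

Periodic yield y = 0.0485.
  t   CF        PV=CF/(1+0.0485)^t    t·PV
  1        70.00        66.7620        66.7620
  2        70.00        63.6739       127.3477
  3        70.00        60.7285       182.1856
  4     1,070.00       885.3399     3,541.3596
  Σ                  1,076.5043     3,917.6549
P = 1,076.5043; D_Mac = 3.63924 yrs; D_mod = 3.47090 yrs.
DV01 ≈ 3.47090 × 1,076.5043 × 0.0001 = 0.373644.

£0.374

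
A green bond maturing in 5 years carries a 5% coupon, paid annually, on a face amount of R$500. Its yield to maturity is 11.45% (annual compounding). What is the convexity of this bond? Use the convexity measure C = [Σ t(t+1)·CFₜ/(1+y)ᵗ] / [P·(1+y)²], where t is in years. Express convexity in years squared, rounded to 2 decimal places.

With y = 0.1145:
  t   CF        PV=CF/(1+0.1145)^t    t·PV        t(t+1)·PV
  1        25.00        22.4316        22.4316          44.8632
  2        25.00        20.1270        40.2541         120.7622
  3        25.00        18.0593        54.1778         216.7110
  4        25.00        16.2039        64.8156         324.0781
  5       525.00       305.3226     1,526.6130       9,159.6777
  Σ                    382.1444     1,708.2920       9,866.0923
P = 382.1444.
Convexity = Σ t(t+1)·PV / [P·(1+y)²] = 9,866.0923 / (382.1444 × 1.242110) = 20.78536.

20.79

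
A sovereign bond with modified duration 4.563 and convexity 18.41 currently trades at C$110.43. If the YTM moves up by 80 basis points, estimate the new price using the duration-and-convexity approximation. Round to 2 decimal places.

C$106.46

Duration effect: -D_mod·Δy = -4.563 × (+0.008) = -0.036504
Convexity effect: ½·C·(Δy)² = 0.5 × 18.41 × (0.008)² = +0.00058912
ΔP/P ≈ -0.036504 + 0.00058912 = -0.03591488
New price ≈ 110.43 × (1 - 0.03591488) = 106.4639198016.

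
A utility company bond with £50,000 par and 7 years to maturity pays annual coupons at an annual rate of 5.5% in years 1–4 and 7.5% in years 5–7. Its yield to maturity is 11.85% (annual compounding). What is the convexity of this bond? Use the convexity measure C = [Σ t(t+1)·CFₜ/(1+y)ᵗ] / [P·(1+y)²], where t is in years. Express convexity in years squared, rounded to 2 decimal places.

With y = 0.1185:
  t   CF        PV=CF/(1+0.1185)^t    t·PV        t(t+1)·PV
  1     2,750.00     2,458.6500     2,458.6500       4,917.3000
  2     2,750.00     2,198.1672     4,396.3343      13,189.0030
  3     2,750.00     1,965.2813     5,895.8440      23,583.3760
  4     2,750.00     1,757.0687     7,028.2748      35,141.3738
  5     3,750.00     2,142.1571    10,710.7857      64,264.7142
  6     3,750.00     1,915.2053    11,491.2319      80,438.6230
  7    53,750.00    24,542.9380   171,800.5657   1,374,404.5257
  Σ                 36,979.4676   213,781.6863   1,595,938.9157
P = 36,979.4676.
Convexity = Σ t(t+1)·PV / [P·(1+y)²] = 1,595,938.9157 / (36,979.4676 × 1.251042) = 34.49718.

34.50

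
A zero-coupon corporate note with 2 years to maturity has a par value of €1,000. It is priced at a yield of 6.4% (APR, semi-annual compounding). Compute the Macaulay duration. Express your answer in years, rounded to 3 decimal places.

A zero-coupon bond has a single cash flow at maturity, so its Macaulay duration equals its maturity: 2 years.
(Equivalently: 4 semi-annual periods ÷ 2 = 2 years.)

2.000 years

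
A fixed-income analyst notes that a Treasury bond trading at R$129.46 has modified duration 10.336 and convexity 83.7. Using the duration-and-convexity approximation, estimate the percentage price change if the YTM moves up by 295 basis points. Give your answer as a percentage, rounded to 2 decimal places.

Duration effect: -D_mod·Δy = -10.336 × (+0.0295) = -0.304912
Convexity effect: ½·C·(Δy)² = 0.5 × 83.7 × (0.0295)² = +0.0364199625
ΔP/P ≈ -0.304912 + 0.0364199625 = -0.2684920375
= -26.84920375%.

-26.85%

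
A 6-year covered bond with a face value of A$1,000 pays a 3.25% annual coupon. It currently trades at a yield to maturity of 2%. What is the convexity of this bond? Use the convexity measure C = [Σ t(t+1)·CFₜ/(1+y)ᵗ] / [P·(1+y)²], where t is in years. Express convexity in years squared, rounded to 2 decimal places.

With y = 0.02:
  t   CF        PV=CF/(1+0.02)^t    t·PV        t(t+1)·PV
  1        32.50        31.8627        31.8627          63.7255
  2        32.50        31.2380        62.4760         187.4279
  3        32.50        30.6255        91.8764         367.5057
  4        32.50        30.0250       120.0999         600.4995
  5        32.50        29.4363       147.1813         883.0875
  6     1,032.50       916.8305     5,500.9827      38,506.8790
  Σ                  1,070.0179     5,954.4790      40,609.1252
P = 1,070.0179.
Convexity = Σ t(t+1)·PV / [P·(1+y)²] = 40,609.1252 / (1,070.0179 × 1.040400) = 36.47810.

36.48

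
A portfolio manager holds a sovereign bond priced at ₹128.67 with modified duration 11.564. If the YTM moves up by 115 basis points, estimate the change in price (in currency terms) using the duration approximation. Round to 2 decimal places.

-₹17.11

Duration approximation: ΔP/P ≈ -D_mod · Δy = -11.564 × (+0.0115) = -0.132986.
ΔP ≈ 128.67 × (-0.132986) = -17.11130862.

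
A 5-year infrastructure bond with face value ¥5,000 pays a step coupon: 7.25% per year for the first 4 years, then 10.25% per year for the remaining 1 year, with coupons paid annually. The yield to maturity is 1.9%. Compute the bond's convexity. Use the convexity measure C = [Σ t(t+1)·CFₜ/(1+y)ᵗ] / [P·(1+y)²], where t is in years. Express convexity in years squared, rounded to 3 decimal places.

24.699

With y = 0.019:
  t   CF        PV=CF/(1+0.019)^t    t·PV        t(t+1)·PV
  1       362.50       355.7409       355.7409         711.4818
  2       362.50       349.1079       698.2157       2,094.6472
  3       362.50       342.5985     1,027.7955       4,111.1820
  4       362.50       336.2105     1,344.8420       6,724.2100
  5     5,512.50     5,017.3879    25,086.9397     150,521.6385
  Σ                  6,401.0457    28,513.5339     164,163.1596
P = 6,401.0457.
Convexity = Σ t(t+1)·PV / [P·(1+y)²] = 164,163.1596 / (6,401.0457 × 1.038361) = 24.69883.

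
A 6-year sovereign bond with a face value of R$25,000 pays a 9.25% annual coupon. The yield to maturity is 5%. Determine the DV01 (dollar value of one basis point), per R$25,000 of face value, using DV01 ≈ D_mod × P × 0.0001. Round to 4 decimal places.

Periodic yield y = 0.05.
  t   CF        PV=CF/(1+0.05)^t    t·PV
  1     2,312.50     2,202.3810     2,202.3810
  2     2,312.50     2,097.5057     4,195.0113
  3     2,312.50     1,997.6244     5,992.8733
  4     2,312.50     1,902.4995     7,609.9979
  5     2,312.50     1,811.9043     9,059.5213
  6    27,312.50    20,381.0080   122,286.0481
  Σ                 30,392.9228   151,345.8329
P = 30,392.9228; D_Mac = 4.97964 yrs; D_mod = 4.74251 yrs.
DV01 ≈ 4.74251 × 30,392.9228 × 0.0001 = 14.413889.

R$14.4139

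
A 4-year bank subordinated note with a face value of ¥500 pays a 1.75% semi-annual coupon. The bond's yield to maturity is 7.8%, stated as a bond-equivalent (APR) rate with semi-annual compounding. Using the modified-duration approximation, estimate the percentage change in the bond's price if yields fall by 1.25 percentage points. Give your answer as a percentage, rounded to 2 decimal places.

+4.65%

Periodic yield y = 0.039. Modified duration first:
  t   CF        PV=CF/(1+0.039)^t    t·PV
  1        4.375         4.2108         4.2108
  2        4.375         4.0527         8.1054
  3        4.375         3.9006        11.7018
  4        4.375         3.7542        15.0167
  5        4.375         3.6133        18.0663
  6        4.375         3.4776        20.8658
  7        4.375         3.3471        23.4297
  8      504.375       371.3891     2,971.1129
  Σ                    397.7454     3,072.5096
P = 397.7454; D_Mac = 7.72481 half-year periods = 3.86241 yrs; D_mod = 3.86241/(1+0.039) = 3.71743 yrs.
ΔP/P ≈ -D_mod · Δy = -3.71743 × (-0.0125) = +0.046468 = +4.6468%.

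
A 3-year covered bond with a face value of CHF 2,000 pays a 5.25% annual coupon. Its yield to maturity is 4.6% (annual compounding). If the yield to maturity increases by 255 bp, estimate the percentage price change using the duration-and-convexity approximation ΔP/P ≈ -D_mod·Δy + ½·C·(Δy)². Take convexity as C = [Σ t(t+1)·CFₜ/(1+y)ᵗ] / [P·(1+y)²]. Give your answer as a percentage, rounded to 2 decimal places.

With y = 0.046:
  t   CF        PV=CF/(1+0.046)^t    t·PV        t(t+1)·PV
  1       105.00       100.3824       100.3824         200.7648
  2       105.00        95.9679       191.9358         575.8073
  3     2,105.00     1,839.3190     5,517.9569      22,071.8275
  Σ                  2,035.6693     5,810.2750      22,848.3996
P = 2,035.6693; D_Mac = 2.85423 yrs; D_mod = 2.72871 yrs; C = 10.25853.
Duration effect: -2.72871 × (+0.0255) = -0.069582
Convexity effect: 0.5 × 10.25853 × (0.0255)² = +0.0033353
ΔP/P ≈ -0.069582 + 0.0033353 = -0.066247 = -6.6247%.

-6.62%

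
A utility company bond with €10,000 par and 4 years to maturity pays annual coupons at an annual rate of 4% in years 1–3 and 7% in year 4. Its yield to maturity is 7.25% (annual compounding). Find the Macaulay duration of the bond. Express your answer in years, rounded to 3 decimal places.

3.766 years

Periodic yield y = 0.0725. Discount each cash flow and weight by its year:
  t   CF        PV=CF/(1+0.0725)^t    t·PV
  1       400.00       372.9604       372.9604
  2       400.00       347.7486       695.4972
  3       400.00       324.2411       972.7234
  4    10,700.00     8,087.1328    32,348.5312
  Σ                  9,132.0829    34,389.7121
Price P = Σ PV = 9,132.0829.
Macaulay duration = Σ(t·PV) / P = 34,389.7121 / 9,132.0829 = 3.76581 years.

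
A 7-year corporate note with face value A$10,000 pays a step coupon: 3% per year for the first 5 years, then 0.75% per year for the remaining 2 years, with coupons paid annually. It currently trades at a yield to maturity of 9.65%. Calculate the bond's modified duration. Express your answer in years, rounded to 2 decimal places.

5.70 years

Periodic yield y = 0.0965. First find Macaulay duration:
  t   CF        PV=CF/(1+0.0965)^t    t·PV
  1       300.00       273.5978       273.5978
  2       300.00       249.5192       499.0384
  3       300.00       227.5597       682.6791
  4       300.00       207.5328       830.1311
  5       300.00       189.2684       946.3419
  6        75.00        43.1528       258.9171
  7    10,075.00     5,286.6992    37,006.8946
  Σ                  6,477.3300    40,497.6000
P = 6,477.3300; Macaulay duration = 40,497.6000 / 6,477.3300 = 6.25221 years.
Modified duration = D_Mac / (1 + y) = 6.25221 / 1.0965 = 5.70197 years.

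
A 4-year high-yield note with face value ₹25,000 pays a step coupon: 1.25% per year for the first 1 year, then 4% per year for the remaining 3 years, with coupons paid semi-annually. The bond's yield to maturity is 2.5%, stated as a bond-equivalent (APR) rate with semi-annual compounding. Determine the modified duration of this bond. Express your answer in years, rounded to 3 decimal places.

3.776 years

Periodic yield y = 0.0125. First find Macaulay duration:
  t   CF        PV=CF/(1+0.0125)^t    t·PV
  1       156.25       154.3210       154.3210
  2       156.25       152.4158       304.8316
  3       500.00       481.7092     1,445.1275
  4       500.00       475.7621     1,903.0486
  5       500.00       469.8885     2,349.4427
  6       500.00       464.0874     2,784.5246
  7       500.00       458.3580     3,208.5057
  8    25,500.00    23,087.6604   184,701.2831
  Σ                 25,744.2024   196,851.0847
P = 25,744.2024; Macaulay duration = 196,851.0847 / 25,744.2024 = 7.64642 half-year periods = 3.82321 years.
Modified duration = D_Mac / (1 + y) = 3.82321 / 1.0125 = 3.77601 years.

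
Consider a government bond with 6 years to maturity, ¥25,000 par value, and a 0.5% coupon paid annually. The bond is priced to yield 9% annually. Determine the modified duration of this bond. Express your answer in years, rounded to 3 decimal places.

Periodic yield y = 0.09. First find Macaulay duration:
  t   CF        PV=CF/(1+0.09)^t    t·PV
  1       125.00       114.6789       114.6789
  2       125.00       105.2100       210.4200
  3       125.00        96.5229       289.5688
  4       125.00        88.5532       354.2126
  5       125.00        81.2414       406.2071
  6    25,125.00    14,981.2166    89,887.2995
  Σ                 15,467.4230    91,262.3870
P = 15,467.4230; Macaulay duration = 91,262.3870 / 15,467.4230 = 5.90030 years.
Modified duration = D_Mac / (1 + y) = 5.90030 / 1.09 = 5.41312 years.

5.413 years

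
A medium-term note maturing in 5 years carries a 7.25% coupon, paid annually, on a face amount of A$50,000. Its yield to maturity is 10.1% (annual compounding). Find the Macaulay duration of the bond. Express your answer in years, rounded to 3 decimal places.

Periodic yield y = 0.101. Discount each cash flow and weight by its year:
  t   CF        PV=CF/(1+0.101)^t    t·PV
  1     3,625.00     3,292.4614     3,292.4614
  2     3,625.00     2,990.4282     5,980.8563
  3     3,625.00     2,716.1019     8,148.3056
  4     3,625.00     2,466.9408     9,867.7634
  5    53,625.00    33,145.9683   165,729.8414
  Σ                 44,611.9005   193,019.2280
Price P = Σ PV = 44,611.9005.
Macaulay duration = Σ(t·PV) / P = 193,019.2280 / 44,611.9005 = 4.32663 years.

4.327 years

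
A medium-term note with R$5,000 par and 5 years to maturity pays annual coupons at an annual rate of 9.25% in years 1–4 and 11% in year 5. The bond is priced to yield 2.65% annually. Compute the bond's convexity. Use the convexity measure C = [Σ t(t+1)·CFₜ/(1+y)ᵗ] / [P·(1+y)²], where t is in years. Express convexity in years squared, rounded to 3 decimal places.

23.439

With y = 0.0265:
  t   CF        PV=CF/(1+0.0265)^t    t·PV        t(t+1)·PV
  1       462.50       450.5602       450.5602         901.1203
  2       462.50       438.9285       877.8571       2,633.5713
  3       462.50       427.5972     1,282.7917       5,131.1667
  4       462.50       416.5584     1,666.2337       8,331.1685
  5     5,550.00     4,869.6552    24,348.2762     146,089.6570
  Σ                  6,603.2996    28,625.7188     163,086.6837
P = 6,603.2996.
Convexity = Σ t(t+1)·PV / [P·(1+y)²] = 163,086.6837 / (6,603.2996 × 1.053702) = 23.43903.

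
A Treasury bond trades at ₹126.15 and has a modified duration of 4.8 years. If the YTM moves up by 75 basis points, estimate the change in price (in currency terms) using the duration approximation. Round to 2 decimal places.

-₹4.54

Duration approximation: ΔP/P ≈ -D_mod · Δy = -4.8 × (+0.0075) = -0.036000.
ΔP ≈ 126.15 × (-0.036000) = -4.54140.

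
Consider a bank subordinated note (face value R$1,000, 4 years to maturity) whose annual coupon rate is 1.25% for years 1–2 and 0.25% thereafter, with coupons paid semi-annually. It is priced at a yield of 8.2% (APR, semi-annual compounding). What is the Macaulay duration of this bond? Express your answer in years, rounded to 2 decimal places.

Periodic yield y = 0.041. Discount each cash flow and weight by its period:
  t   CF        PV=CF/(1+0.041)^t    t·PV
  1         6.25         6.0038         6.0038
  2         6.25         5.7674        11.5348
  3         6.25         5.5402        16.6207
  4         6.25         5.3220        21.2881
  5         1.25         1.0225         5.1124
  6         1.25         0.9822         5.8933
  7         1.25         0.9435         6.6047
  8     1,001.25       726.0001     5,808.0010
  Σ                    751.5818     5,881.0588
Price P = Σ PV = 751.5818.
Macaulay duration = Σ(t·PV) / P = 5,881.0588 / 751.5818 = 7.82491 half-year periods.
In years: 7.82491 / 2 = 3.91245 years.

3.91 years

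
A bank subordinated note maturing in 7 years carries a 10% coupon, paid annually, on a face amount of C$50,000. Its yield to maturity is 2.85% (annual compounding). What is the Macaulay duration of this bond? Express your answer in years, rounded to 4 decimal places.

Periodic yield y = 0.0285. Discount each cash flow and weight by its year:
  t   CF        PV=CF/(1+0.0285)^t    t·PV
  1     5,000.00     4,861.4487     4,861.4487
  2     5,000.00     4,726.7367     9,453.4734
  3     5,000.00     4,595.7576    13,787.2729
  4     5,000.00     4,468.4080    17,873.6320
  5     5,000.00     4,344.5873    21,722.9363
  6     5,000.00     4,224.1976    25,345.1858
  7    55,000.00    45,178.5842   316,250.0896
  Σ                 72,399.7202   409,294.0387
Price P = Σ PV = 72,399.7202.
Macaulay duration = Σ(t·PV) / P = 409,294.0387 / 72,399.7202 = 5.65325 years.

5.6533 years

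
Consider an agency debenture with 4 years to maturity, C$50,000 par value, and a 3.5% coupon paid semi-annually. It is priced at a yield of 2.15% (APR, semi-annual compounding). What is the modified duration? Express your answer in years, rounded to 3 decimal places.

Periodic yield y = 0.01075. First find Macaulay duration:
  t   CF        PV=CF/(1+0.01075)^t    t·PV
  1       875.00       865.6938       865.6938
  2       875.00       856.4866     1,712.9731
  3       875.00       847.3773     2,542.1318
  4       875.00       838.3648     3,353.4593
  5       875.00       829.4483     4,147.2413
  6       875.00       820.6265     4,923.7592
  7       875.00       811.8986     5,683.2903
  8    50,875.00    46,704.0371   373,632.2964
  Σ                 52,573.9329   396,860.8453
P = 52,573.9329; Macaulay duration = 396,860.8453 / 52,573.9329 = 7.54862 half-year periods = 3.77431 years.
Modified duration = D_Mac / (1 + y) = 3.77431 / 1.01075 = 3.73417 years.

3.734 years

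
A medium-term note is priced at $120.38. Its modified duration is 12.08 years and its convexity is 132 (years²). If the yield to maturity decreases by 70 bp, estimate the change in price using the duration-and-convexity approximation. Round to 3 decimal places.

Duration effect: -D_mod·Δy = -12.08 × (-0.007) = +0.084560
Convexity effect: ½·C·(Δy)² = 0.5 × 132 × (-0.007)² = +0.0032340
ΔP/P ≈ +0.084560 + 0.0032340 = +0.087794
ΔP ≈ 120.38 × (+0.087794) = +10.56864172.

+$10.569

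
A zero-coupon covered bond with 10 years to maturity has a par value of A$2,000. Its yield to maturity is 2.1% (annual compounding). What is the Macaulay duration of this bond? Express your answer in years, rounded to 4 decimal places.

10.0000 years

A zero-coupon bond has a single cash flow at maturity, so its Macaulay duration equals its maturity: 10 years.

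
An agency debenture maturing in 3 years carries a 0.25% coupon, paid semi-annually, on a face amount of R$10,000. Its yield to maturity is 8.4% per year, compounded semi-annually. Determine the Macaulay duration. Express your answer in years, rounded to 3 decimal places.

2.989 years

Periodic yield y = 0.042. Discount each cash flow and weight by its period:
  t   CF        PV=CF/(1+0.042)^t    t·PV
  1        12.50        11.9962        11.9962
  2        12.50        11.5126        23.0253
  3        12.50        11.0486        33.1458
  4        12.50        10.6033        42.4130
  5        12.50        10.1759        50.8793
  6    10,012.50     7,822.3315    46,933.9888
  Σ                  7,877.6680    47,095.4484
Price P = Σ PV = 7,877.6680.
Macaulay duration = Σ(t·PV) / P = 47,095.4484 / 7,877.6680 = 5.97835 half-year periods.
In years: 5.97835 / 2 = 2.98917 years.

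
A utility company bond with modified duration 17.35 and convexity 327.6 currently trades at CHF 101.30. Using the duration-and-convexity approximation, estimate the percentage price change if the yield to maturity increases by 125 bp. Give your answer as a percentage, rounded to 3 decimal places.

-19.128%

Duration effect: -D_mod·Δy = -17.35 × (+0.0125) = -0.216875
Convexity effect: ½·C·(Δy)² = 0.5 × 327.6 × (0.0125)² = +0.02559375
ΔP/P ≈ -0.216875 + 0.02559375 = -0.19128125
= -19.128125%.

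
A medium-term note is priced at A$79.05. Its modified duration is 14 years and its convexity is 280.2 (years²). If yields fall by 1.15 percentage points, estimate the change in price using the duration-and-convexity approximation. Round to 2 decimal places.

+A$14.19

Duration effect: -D_mod·Δy = -14 × (-0.0115) = +0.161000
Convexity effect: ½·C·(Δy)² = 0.5 × 280.2 × (-0.0115)² = +0.018528225
ΔP/P ≈ +0.161000 + 0.018528225 = +0.179528225
ΔP ≈ 79.05 × (+0.179528225) = +14.19170618625.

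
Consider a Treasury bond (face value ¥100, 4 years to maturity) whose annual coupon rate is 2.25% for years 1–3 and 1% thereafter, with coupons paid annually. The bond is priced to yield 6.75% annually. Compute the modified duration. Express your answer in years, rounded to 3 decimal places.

3.611 years

Periodic yield y = 0.0675. First find Macaulay duration:
  t   CF        PV=CF/(1+0.0675)^t    t·PV
  1         2.25         2.1077         2.1077
  2         2.25         1.9745         3.9489
  3         2.25         1.8496         5.5488
  4       101.00        77.7768       311.1070
  Σ                     83.7085       322.7125
P = 83.7085; Macaulay duration = 322.7125 / 83.7085 = 3.85519 years.
Modified duration = D_Mac / (1 + y) = 3.85519 / 1.0675 = 3.61142 years.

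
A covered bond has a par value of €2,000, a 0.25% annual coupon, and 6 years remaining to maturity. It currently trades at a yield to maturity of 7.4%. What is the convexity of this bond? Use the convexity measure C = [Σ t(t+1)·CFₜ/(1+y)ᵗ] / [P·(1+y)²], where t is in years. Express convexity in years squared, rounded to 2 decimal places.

With y = 0.074:
  t   CF        PV=CF/(1+0.074)^t    t·PV        t(t+1)·PV
  1         5.00         4.6555         4.6555           9.3110
  2         5.00         4.3347         8.6694          26.0083
  3         5.00         4.0361        12.1082          48.4327
  4         5.00         3.7580        15.0319          75.1593
  5         5.00         3.4990        17.4952         104.9711
  6     2,005.00     1,306.4377     7,838.6259      54,870.3814
  Σ                  1,326.7209     7,896.5861      55,134.2639
P = 1,326.7209.
Convexity = Σ t(t+1)·PV / [P·(1+y)²] = 55,134.2639 / (1,326.7209 × 1.153476) = 36.02744.

36.03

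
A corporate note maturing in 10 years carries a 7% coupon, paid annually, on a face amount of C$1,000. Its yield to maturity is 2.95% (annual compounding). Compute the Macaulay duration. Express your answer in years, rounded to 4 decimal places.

7.8926 years

Periodic yield y = 0.0295. Discount each cash flow and weight by its year:
  t   CF        PV=CF/(1+0.0295)^t    t·PV
  1        70.00        67.9942        67.9942
  2        70.00        66.0458       132.0916
  3        70.00        64.1533       192.4599
  4        70.00        62.3150       249.2600
  5        70.00        60.5294       302.6469
  6        70.00        58.7949       352.7696
  7        70.00        57.1102       399.7713
  8        70.00        55.4737       443.7897
  9        70.00        53.8841       484.9572
  10    1,070.00       800.0558     8,000.5578
  Σ                  1,346.3564    10,626.2983
Price P = Σ PV = 1,346.3564.
Macaulay duration = Σ(t·PV) / P = 10,626.2983 / 1,346.3564 = 7.89263 years.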